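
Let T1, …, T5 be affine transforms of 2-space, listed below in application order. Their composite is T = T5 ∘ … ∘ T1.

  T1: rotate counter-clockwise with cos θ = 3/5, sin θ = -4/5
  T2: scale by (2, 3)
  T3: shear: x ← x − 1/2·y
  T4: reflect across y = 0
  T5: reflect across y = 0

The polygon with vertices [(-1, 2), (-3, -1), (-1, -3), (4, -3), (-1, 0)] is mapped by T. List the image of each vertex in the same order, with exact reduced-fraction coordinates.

T1 rotate counter-clockwise with cos θ = 3/5, sin θ = -4/5: (-1, 2) → (1, 2); (-3, -1) → (-13/5, 9/5); (-1, -3) → (-3, -1); (4, -3) → (0, -5); (-1, 0) → (-3/5, 4/5)
T2 scale by (2, 3): (1, 2) → (2, 6); (-13/5, 9/5) → (-26/5, 27/5); (-3, -1) → (-6, -3); (0, -5) → (0, -15); (-3/5, 4/5) → (-6/5, 12/5)
T3 shear: x ← x − 1/2·y: (2, 6) → (-1, 6); (-26/5, 27/5) → (-79/10, 27/5); (-6, -3) → (-9/2, -3); (0, -15) → (15/2, -15); (-6/5, 12/5) → (-12/5, 12/5)
T4 reflect across y = 0: (-1, 6) → (-1, -6); (-79/10, 27/5) → (-79/10, -27/5); (-9/2, -3) → (-9/2, 3); (15/2, -15) → (15/2, 15); (-12/5, 12/5) → (-12/5, -12/5)
T5 reflect across y = 0: (-1, -6) → (-1, 6); (-79/10, -27/5) → (-79/10, 27/5); (-9/2, 3) → (-9/2, -3); (15/2, 15) → (15/2, -15); (-12/5, -12/5) → (-12/5, 12/5)

image vertices: (-1, 6), (-79/10, 27/5), (-9/2, -3), (15/2, -15), (-12/5, 12/5)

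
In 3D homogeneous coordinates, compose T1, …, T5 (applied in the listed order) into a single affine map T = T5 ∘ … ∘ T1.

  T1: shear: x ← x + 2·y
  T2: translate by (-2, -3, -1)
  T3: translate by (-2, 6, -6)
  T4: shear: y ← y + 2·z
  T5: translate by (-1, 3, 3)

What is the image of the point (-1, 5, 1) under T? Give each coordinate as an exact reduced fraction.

T1 shear: x ← x + 2·y: (-1, 5, 1) → (9, 5, 1)
T2 translate by (-2, -3, -1): (9, 5, 1) → (7, 2, 0)
T3 translate by (-2, 6, -6): (7, 2, 0) → (5, 8, -6)
T4 shear: y ← y + 2·z: (5, 8, -6) → (5, -4, -6)
T5 translate by (-1, 3, 3): (5, -4, -6) → (4, -1, -3)

T(p) = (4, -1, -3)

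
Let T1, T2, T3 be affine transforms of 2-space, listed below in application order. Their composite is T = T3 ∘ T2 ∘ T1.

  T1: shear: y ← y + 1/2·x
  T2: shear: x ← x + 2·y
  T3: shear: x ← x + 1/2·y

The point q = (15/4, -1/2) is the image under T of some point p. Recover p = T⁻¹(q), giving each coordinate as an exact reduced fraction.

T1 = [1 0 0; 1/2 1 0; 0 0 1]
T2·T1 = [2 2 0; 1/2 1 0; 0 0 1]
T3·…·T1 = [9/4 5/2 0; 1/2 1 0; 0 0 1]
det M = 1; M⁻¹ = [1 -5/2 0; -1/2 9/4 0; 0 0 1]
M⁻¹ · (15/4, -1/2)ᵀ = (5, -3)ᵀ

p = (5, -3)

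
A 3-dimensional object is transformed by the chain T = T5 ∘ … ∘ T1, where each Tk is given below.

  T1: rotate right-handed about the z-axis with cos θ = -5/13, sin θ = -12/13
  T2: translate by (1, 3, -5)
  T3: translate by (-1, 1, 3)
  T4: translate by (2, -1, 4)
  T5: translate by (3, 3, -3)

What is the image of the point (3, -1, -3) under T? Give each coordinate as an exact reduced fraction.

T1 rotate right-handed about the z-axis with cos θ = -5/13, sin θ = -12/13: (3, -1, -3) → (-27/13, -31/13, -3)
T2 translate by (1, 3, -5): (-27/13, -31/13, -3) → (-14/13, 8/13, -8)
T3 translate by (-1, 1, 3): (-14/13, 8/13, -8) → (-27/13, 21/13, -5)
T4 translate by (2, -1, 4): (-27/13, 21/13, -5) → (-1/13, 8/13, -1)
T5 translate by (3, 3, -3): (-1/13, 8/13, -1) → (38/13, 47/13, -4)

T(p) = (38/13, 47/13, -4)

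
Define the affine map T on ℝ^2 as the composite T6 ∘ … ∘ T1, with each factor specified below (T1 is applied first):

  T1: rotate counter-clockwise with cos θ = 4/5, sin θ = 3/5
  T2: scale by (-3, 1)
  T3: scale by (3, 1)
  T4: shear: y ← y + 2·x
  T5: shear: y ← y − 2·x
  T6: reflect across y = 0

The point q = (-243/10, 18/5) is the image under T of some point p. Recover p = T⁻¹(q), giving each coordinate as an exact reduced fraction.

T1 = [4/5 -3/5 0; 3/5 4/5 0; 0 0 1]
T2·T1 = [-12/5 9/5 0; 3/5 4/5 0; 0 0 1]
T3·…·T1 = [-36/5 27/5 0; 3/5 4/5 0; 0 0 1]
T4·…·T1 = [-36/5 27/5 0; -69/5 58/5 0; 0 0 1]
T5·…·T1 = [-36/5 27/5 0; 3/5 4/5 0; 0 0 1]
T6·…·T1 = [-36/5 27/5 0; -3/5 -4/5 0; 0 0 1]
det M = 9; M⁻¹ = [-4/45 -3/5 0; 1/15 -4/5 0; 0 0 1]
M⁻¹ · (-243/10, 18/5)ᵀ = (0, -9/2)ᵀ

p = (0, -9/2)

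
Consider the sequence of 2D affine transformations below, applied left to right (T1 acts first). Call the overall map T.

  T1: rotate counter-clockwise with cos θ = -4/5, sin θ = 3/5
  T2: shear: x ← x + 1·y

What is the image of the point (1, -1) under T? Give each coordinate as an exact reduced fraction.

T(p) = (6/5, 7/5)

T1 rotate counter-clockwise with cos θ = -4/5, sin θ = 3/5: (1, -1) → (-1/5, 7/5)
T2 shear: x ← x + 1·y: (-1/5, 7/5) → (6/5, 7/5)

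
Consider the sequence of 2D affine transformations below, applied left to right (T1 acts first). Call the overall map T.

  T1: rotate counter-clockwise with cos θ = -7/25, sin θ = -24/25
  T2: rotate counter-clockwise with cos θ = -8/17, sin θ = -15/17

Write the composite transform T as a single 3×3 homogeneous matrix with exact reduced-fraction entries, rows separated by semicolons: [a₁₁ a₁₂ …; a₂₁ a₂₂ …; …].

T1 = [-7/25 24/25 0; -24/25 -7/25 0; 0 0 1]
T2·T1 = [-304/425 -297/425 0; 297/425 -304/425 0; 0 0 1]

T = [-304/425 -297/425 0; 297/425 -304/425 0; 0 0 1]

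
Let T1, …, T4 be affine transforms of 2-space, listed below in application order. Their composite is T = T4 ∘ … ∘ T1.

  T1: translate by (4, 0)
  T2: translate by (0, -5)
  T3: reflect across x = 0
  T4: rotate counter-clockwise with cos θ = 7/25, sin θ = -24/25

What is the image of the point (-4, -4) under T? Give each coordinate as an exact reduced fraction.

T1 translate by (4, 0): (-4, -4) → (0, -4)
T2 translate by (0, -5): (0, -4) → (0, -9)
T3 reflect across x = 0: (0, -9) → (0, -9)
T4 rotate counter-clockwise with cos θ = 7/25, sin θ = -24/25: (0, -9) → (-216/25, -63/25)

T(p) = (-216/25, -63/25)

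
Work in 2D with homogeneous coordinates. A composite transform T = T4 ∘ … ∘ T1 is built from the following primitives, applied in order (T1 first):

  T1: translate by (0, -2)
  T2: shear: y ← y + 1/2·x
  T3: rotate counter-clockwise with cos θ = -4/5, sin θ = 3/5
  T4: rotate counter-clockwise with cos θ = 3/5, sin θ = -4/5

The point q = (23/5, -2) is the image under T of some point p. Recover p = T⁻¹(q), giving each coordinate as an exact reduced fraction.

p = (-2, -8/5)

T1 = [1 0 0; 0 1 -2; 0 0 1]
T2·T1 = [1 0 0; 1/2 1 -2; 0 0 1]
T3·…·T1 = [-11/10 -3/5 6/5; 1/5 -4/5 8/5; 0 0 1]
T4·…·T1 = [-1/2 -1 2; 1 0 0; 0 0 1]
det M = 1; M⁻¹ = [0 1 0; -1 -1/2 2; 0 0 1]
M⁻¹ · (23/5, -2)ᵀ = (-2, -8/5)ᵀ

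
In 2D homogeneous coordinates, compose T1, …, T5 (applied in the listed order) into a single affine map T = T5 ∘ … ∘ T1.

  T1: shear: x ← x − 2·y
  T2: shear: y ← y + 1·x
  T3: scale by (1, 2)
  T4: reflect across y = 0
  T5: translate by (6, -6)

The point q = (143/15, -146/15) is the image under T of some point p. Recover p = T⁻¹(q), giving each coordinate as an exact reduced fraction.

T1 = [1 -2 0; 0 1 0; 0 0 1]
T2·T1 = [1 -2 0; 1 -1 0; 0 0 1]
T3·…·T1 = [1 -2 0; 2 -2 0; 0 0 1]
T4·…·T1 = [1 -2 0; -2 2 0; 0 0 1]
T5·…·T1 = [1 -2 6; -2 2 -6; 0 0 1]
det M = -2; M⁻¹ = [-1 -1 0; -1 -1/2 3; 0 0 1]
M⁻¹ · (143/15, -146/15)ᵀ = (1/5, -5/3)ᵀ

p = (1/5, -5/3)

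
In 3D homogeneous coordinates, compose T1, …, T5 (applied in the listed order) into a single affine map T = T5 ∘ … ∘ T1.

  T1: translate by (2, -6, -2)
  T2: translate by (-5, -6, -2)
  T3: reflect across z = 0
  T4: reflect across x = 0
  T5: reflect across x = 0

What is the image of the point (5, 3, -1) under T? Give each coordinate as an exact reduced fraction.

T1 translate by (2, -6, -2): (5, 3, -1) → (7, -3, -3)
T2 translate by (-5, -6, -2): (7, -3, -3) → (2, -9, -5)
T3 reflect across z = 0: (2, -9, -5) → (2, -9, 5)
T4 reflect across x = 0: (2, -9, 5) → (-2, -9, 5)
T5 reflect across x = 0: (-2, -9, 5) → (2, -9, 5)

T(p) = (2, -9, 5)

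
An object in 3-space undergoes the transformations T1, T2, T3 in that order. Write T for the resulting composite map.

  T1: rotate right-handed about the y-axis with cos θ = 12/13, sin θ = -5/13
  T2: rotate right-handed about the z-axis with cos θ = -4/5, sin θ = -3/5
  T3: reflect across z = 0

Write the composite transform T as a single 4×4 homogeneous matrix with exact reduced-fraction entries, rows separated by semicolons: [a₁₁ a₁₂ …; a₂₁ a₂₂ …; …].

T1 = [12/13 0 -5/13 0; 0 1 0 0; 5/13 0 12/13 0; 0 0 0 1]
T2·T1 = [-48/65 3/5 4/13 0; -36/65 -4/5 3/13 0; 5/13 0 12/13 0; 0 0 0 1]
T3·…·T1 = [-48/65 3/5 4/13 0; -36/65 -4/5 3/13 0; -5/13 0 -12/13 0; 0 0 0 1]

T = [-48/65 3/5 4/13 0; -36/65 -4/5 3/13 0; -5/13 0 -12/13 0; 0 0 0 1]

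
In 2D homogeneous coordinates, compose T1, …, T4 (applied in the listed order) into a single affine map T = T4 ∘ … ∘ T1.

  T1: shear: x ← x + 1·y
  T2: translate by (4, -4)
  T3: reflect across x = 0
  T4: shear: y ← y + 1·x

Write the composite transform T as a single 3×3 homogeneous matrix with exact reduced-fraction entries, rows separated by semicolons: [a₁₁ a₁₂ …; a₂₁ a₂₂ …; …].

T1 = [1 1 0; 0 1 0; 0 0 1]
T2·T1 = [1 1 4; 0 1 -4; 0 0 1]
T3·…·T1 = [-1 -1 -4; 0 1 -4; 0 0 1]
T4·…·T1 = [-1 -1 -4; -1 0 -8; 0 0 1]

T = [-1 -1 -4; -1 0 -8; 0 0 1]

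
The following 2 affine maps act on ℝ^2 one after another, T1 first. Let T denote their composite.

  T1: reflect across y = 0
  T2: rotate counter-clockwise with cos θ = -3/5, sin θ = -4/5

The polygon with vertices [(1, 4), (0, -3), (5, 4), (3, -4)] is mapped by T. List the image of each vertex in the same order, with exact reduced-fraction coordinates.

image vertices: (-19/5, 8/5), (12/5, -9/5), (-31/5, -8/5), (7/5, -24/5)

T1 reflect across y = 0: (1, 4) → (1, -4); (0, -3) → (0, 3); (5, 4) → (5, -4); (3, -4) → (3, 4)
T2 rotate counter-clockwise with cos θ = -3/5, sin θ = -4/5: (1, -4) → (-19/5, 8/5); (0, 3) → (12/5, -9/5); (5, -4) → (-31/5, -8/5); (3, 4) → (7/5, -24/5)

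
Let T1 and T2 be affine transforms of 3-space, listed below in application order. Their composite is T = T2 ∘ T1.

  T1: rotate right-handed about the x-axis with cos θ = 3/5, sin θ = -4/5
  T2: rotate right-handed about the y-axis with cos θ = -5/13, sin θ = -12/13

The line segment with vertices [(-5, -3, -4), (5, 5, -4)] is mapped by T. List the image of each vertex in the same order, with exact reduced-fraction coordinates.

image vertices: (25/13, -5, -60/13), (259/65, -1/5, 92/13)

T1 rotate right-handed about the x-axis with cos θ = 3/5, sin θ = -4/5: (-5, -3, -4) → (-5, -5, 0); (5, 5, -4) → (5, -1/5, -32/5)
T2 rotate right-handed about the y-axis with cos θ = -5/13, sin θ = -12/13: (-5, -5, 0) → (25/13, -5, -60/13); (5, -1/5, -32/5) → (259/65, -1/5, 92/13)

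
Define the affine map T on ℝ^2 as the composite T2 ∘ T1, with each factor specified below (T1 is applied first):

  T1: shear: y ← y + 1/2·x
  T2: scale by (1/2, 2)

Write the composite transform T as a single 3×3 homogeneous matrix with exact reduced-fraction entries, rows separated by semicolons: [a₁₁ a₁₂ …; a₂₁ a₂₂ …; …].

T1 = [1 0 0; 1/2 1 0; 0 0 1]
T2·T1 = [1/2 0 0; 1 2 0; 0 0 1]

T = [1/2 0 0; 1 2 0; 0 0 1]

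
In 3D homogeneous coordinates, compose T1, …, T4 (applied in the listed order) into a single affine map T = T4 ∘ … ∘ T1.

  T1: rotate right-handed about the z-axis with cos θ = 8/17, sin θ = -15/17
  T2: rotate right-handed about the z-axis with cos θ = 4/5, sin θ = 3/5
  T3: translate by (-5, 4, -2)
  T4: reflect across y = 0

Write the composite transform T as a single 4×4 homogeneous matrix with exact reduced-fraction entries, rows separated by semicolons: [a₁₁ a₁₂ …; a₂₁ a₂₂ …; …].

T1 = [8/17 15/17 0 0; -15/17 8/17 0 0; 0 0 1 0; 0 0 0 1]
T2·T1 = [77/85 36/85 0 0; -36/85 77/85 0 0; 0 0 1 0; 0 0 0 1]
T3·…·T1 = [77/85 36/85 0 -5; -36/85 77/85 0 4; 0 0 1 -2; 0 0 0 1]
T4·…·T1 = [77/85 36/85 0 -5; 36/85 -77/85 0 -4; 0 0 1 -2; 0 0 0 1]

T = [77/85 36/85 0 -5; 36/85 -77/85 0 -4; 0 0 1 -2; 0 0 0 1]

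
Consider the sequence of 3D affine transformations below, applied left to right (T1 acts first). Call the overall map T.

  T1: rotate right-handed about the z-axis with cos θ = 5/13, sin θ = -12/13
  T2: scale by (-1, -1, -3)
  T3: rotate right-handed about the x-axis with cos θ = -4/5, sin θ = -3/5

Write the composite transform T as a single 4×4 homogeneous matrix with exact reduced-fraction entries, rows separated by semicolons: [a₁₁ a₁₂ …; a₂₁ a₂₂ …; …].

T = [-5/13 -12/13 0 0; -48/65 4/13 -9/5 0; -36/65 3/13 12/5 0; 0 0 0 1]

T1 = [5/13 12/13 0 0; -12/13 5/13 0 0; 0 0 1 0; 0 0 0 1]
T2·T1 = [-5/13 -12/13 0 0; 12/13 -5/13 0 0; 0 0 -3 0; 0 0 0 1]
T3·…·T1 = [-5/13 -12/13 0 0; -48/65 4/13 -9/5 0; -36/65 3/13 12/5 0; 0 0 0 1]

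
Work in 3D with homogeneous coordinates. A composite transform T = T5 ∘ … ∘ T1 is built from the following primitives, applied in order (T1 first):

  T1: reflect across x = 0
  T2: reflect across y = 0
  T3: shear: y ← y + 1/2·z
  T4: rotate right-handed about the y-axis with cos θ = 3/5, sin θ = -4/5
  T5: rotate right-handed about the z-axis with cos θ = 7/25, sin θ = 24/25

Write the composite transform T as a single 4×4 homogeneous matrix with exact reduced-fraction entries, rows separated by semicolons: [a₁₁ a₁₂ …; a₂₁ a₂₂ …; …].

T1 = [-1 0 0 0; 0 1 0 0; 0 0 1 0; 0 0 0 1]
T2·T1 = [-1 0 0 0; 0 -1 0 0; 0 0 1 0; 0 0 0 1]
T3·…·T1 = [-1 0 0 0; 0 -1 1/2 0; 0 0 1 0; 0 0 0 1]
T4·…·T1 = [-3/5 0 -4/5 0; 0 -1 1/2 0; -4/5 0 3/5 0; 0 0 0 1]
T5·…·T1 = [-21/125 24/25 -88/125 0; -72/125 -7/25 -157/250 0; -4/5 0 3/5 0; 0 0 0 1]

T = [-21/125 24/25 -88/125 0; -72/125 -7/25 -157/250 0; -4/5 0 3/5 0; 0 0 0 1]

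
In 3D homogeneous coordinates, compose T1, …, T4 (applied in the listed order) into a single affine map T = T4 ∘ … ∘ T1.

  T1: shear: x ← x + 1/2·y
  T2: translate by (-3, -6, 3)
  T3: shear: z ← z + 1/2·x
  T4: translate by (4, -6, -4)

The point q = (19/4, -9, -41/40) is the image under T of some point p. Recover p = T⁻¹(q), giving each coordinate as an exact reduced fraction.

T1 = [1 1/2 0 0; 0 1 0 0; 0 0 1 0; 0 0 0 1]
T2·T1 = [1 1/2 0 -3; 0 1 0 -6; 0 0 1 3; 0 0 0 1]
T3·…·T1 = [1 1/2 0 -3; 0 1 0 -6; 1/2 1/4 1 3/2; 0 0 0 1]
T4·…·T1 = [1 1/2 0 1; 0 1 0 -12; 1/2 1/4 1 -5/2; 0 0 0 1]
det M = 1; M⁻¹ = [1 -1/2 0 -7; 0 1 0 12; -1/2 0 1 3; 0 0 0 1]
M⁻¹ · (19/4, -9, -41/40)ᵀ = (9/4, 3, -2/5)ᵀ

p = (9/4, 3, -2/5)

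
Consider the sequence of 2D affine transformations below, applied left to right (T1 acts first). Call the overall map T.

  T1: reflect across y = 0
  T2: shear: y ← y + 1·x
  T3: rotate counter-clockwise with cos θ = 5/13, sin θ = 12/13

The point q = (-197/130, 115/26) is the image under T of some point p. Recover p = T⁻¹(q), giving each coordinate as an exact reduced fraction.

p = (7/2, 2/5)

T1 = [1 0 0; 0 -1 0; 0 0 1]
T2·T1 = [1 0 0; 1 -1 0; 0 0 1]
T3·…·T1 = [-7/13 12/13 0; 17/13 -5/13 0; 0 0 1]
det M = -1; M⁻¹ = [5/13 12/13 0; 17/13 7/13 0; 0 0 1]
M⁻¹ · (-197/130, 115/26)ᵀ = (7/2, 2/5)ᵀ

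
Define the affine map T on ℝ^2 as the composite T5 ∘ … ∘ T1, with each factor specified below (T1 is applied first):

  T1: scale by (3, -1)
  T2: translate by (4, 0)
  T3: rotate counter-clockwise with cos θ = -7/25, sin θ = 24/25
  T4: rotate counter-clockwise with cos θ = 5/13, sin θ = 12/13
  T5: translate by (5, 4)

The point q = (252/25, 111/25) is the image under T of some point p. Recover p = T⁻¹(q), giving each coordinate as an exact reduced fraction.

T1 = [3 0 0; 0 -1 0; 0 0 1]
T2·T1 = [3 0 4; 0 -1 0; 0 0 1]
T3·…·T1 = [-21/25 24/25 -28/25; 72/25 7/25 96/25; 0 0 1]
T4·…·T1 = [-969/325 36/325 -1292/325; 108/325 323/325 144/325; 0 0 1]
T5·…·T1 = [-969/325 36/325 333/325; 108/325 323/325 1444/325; 0 0 1]
det M = -3; M⁻¹ = [-323/975 12/325 57/325; 36/325 323/325 -1472/325; 0 0 1]
M⁻¹ · (252/25, 111/25)ᵀ = (-3, 1)ᵀ

p = (-3, 1)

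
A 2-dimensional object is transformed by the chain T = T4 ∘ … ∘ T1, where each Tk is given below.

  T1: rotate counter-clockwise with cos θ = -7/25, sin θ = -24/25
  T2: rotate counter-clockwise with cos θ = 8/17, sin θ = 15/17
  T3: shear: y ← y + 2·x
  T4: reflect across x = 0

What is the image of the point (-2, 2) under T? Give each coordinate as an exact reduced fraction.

T1 rotate counter-clockwise with cos θ = -7/25, sin θ = -24/25: (-2, 2) → (62/25, 34/25)
T2 rotate counter-clockwise with cos θ = 8/17, sin θ = 15/17: (62/25, 34/25) → (-14/425, 1202/425)
T3 shear: y ← y + 2·x: (-14/425, 1202/425) → (-14/425, 1174/425)
T4 reflect across x = 0: (-14/425, 1174/425) → (14/425, 1174/425)

T(p) = (14/425, 1174/425)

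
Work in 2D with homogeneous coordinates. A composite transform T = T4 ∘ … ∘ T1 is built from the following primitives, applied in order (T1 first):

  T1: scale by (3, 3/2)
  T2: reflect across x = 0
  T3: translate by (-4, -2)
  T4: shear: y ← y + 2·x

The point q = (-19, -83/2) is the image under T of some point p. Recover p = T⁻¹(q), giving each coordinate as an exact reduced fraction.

p = (5, -1)

T1 = [3 0 0; 0 3/2 0; 0 0 1]
T2·T1 = [-3 0 0; 0 3/2 0; 0 0 1]
T3·…·T1 = [-3 0 -4; 0 3/2 -2; 0 0 1]
T4·…·T1 = [-3 0 -4; -6 3/2 -10; 0 0 1]
det M = -9/2; M⁻¹ = [-1/3 0 -4/3; -4/3 2/3 4/3; 0 0 1]
M⁻¹ · (-19, -83/2)ᵀ = (5, -1)ᵀ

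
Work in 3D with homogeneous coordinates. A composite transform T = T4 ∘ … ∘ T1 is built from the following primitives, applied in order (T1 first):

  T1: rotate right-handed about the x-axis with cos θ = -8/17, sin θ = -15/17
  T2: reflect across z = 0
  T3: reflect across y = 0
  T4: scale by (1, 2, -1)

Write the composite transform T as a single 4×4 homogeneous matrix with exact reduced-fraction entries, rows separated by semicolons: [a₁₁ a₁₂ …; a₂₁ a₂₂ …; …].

T = [1 0 0 0; 0 16/17 -30/17 0; 0 -15/17 -8/17 0; 0 0 0 1]

T1 = [1 0 0 0; 0 -8/17 15/17 0; 0 -15/17 -8/17 0; 0 0 0 1]
T2·T1 = [1 0 0 0; 0 -8/17 15/17 0; 0 15/17 8/17 0; 0 0 0 1]
T3·…·T1 = [1 0 0 0; 0 8/17 -15/17 0; 0 15/17 8/17 0; 0 0 0 1]
T4·…·T1 = [1 0 0 0; 0 16/17 -30/17 0; 0 -15/17 -8/17 0; 0 0 0 1]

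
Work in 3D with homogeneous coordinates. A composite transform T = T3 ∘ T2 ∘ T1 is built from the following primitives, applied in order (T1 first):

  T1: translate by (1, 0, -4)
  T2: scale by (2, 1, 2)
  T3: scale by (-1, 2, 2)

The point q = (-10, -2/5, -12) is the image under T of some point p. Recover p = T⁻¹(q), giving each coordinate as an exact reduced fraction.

T1 = [1 0 0 1; 0 1 0 0; 0 0 1 -4; 0 0 0 1]
T2·T1 = [2 0 0 2; 0 1 0 0; 0 0 2 -8; 0 0 0 1]
T3·…·T1 = [-2 0 0 -2; 0 2 0 0; 0 0 4 -16; 0 0 0 1]
det M = -16; M⁻¹ = [-1/2 0 0 -1; 0 1/2 0 0; 0 0 1/4 4; 0 0 0 1]
M⁻¹ · (-10, -2/5, -12)ᵀ = (4, -1/5, 1)ᵀ

p = (4, -1/5, 1)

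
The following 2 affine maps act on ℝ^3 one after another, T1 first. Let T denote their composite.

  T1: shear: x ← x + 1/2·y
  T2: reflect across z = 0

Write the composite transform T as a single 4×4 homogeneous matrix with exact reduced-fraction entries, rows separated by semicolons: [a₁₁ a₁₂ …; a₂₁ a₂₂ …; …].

T1 = [1 1/2 0 0; 0 1 0 0; 0 0 1 0; 0 0 0 1]
T2·T1 = [1 1/2 0 0; 0 1 0 0; 0 0 -1 0; 0 0 0 1]

T = [1 1/2 0 0; 0 1 0 0; 0 0 -1 0; 0 0 0 1]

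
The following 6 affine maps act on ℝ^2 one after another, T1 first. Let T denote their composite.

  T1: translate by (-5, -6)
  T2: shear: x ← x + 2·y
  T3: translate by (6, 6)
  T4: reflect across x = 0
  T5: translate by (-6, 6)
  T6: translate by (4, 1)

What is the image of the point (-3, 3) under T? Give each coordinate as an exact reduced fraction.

T(p) = (6, 10)

T1 translate by (-5, -6): (-3, 3) → (-8, -3)
T2 shear: x ← x + 2·y: (-8, -3) → (-14, -3)
T3 translate by (6, 6): (-14, -3) → (-8, 3)
T4 reflect across x = 0: (-8, 3) → (8, 3)
T5 translate by (-6, 6): (8, 3) → (2, 9)
T6 translate by (4, 1): (2, 9) → (6, 10)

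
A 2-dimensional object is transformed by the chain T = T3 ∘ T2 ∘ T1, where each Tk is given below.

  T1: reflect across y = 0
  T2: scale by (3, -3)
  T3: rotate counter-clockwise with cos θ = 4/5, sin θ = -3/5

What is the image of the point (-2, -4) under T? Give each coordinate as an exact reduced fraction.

T1 reflect across y = 0: (-2, -4) → (-2, 4)
T2 scale by (3, -3): (-2, 4) → (-6, -12)
T3 rotate counter-clockwise with cos θ = 4/5, sin θ = -3/5: (-6, -12) → (-12, -6)

T(p) = (-12, -6)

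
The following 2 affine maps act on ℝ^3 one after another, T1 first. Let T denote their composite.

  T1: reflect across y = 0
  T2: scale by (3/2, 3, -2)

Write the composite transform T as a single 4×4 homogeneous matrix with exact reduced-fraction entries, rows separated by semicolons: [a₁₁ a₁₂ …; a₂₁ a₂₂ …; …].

T1 = [1 0 0 0; 0 -1 0 0; 0 0 1 0; 0 0 0 1]
T2·T1 = [3/2 0 0 0; 0 -3 0 0; 0 0 -2 0; 0 0 0 1]

T = [3/2 0 0 0; 0 -3 0 0; 0 0 -2 0; 0 0 0 1]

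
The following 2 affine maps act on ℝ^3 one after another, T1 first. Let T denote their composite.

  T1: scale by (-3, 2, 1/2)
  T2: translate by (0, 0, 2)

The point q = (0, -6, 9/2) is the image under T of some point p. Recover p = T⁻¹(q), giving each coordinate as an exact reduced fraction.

p = (0, -3, 5)

T1 = [-3 0 0 0; 0 2 0 0; 0 0 1/2 0; 0 0 0 1]
T2·T1 = [-3 0 0 0; 0 2 0 0; 0 0 1/2 2; 0 0 0 1]
det M = -3; M⁻¹ = [-1/3 0 0 0; 0 1/2 0 0; 0 0 2 -4; 0 0 0 1]
M⁻¹ · (0, -6, 9/2)ᵀ = (0, -3, 5)ᵀ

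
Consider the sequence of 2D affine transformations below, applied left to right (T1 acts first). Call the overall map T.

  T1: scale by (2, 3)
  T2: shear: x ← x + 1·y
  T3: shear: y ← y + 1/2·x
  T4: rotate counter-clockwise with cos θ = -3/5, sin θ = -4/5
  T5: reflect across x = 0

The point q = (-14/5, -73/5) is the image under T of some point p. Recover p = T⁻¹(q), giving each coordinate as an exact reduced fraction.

p = (2, 2)

T1 = [2 0 0; 0 3 0; 0 0 1]
T2·T1 = [2 3 0; 0 3 0; 0 0 1]
T3·…·T1 = [2 3 0; 1 9/2 0; 0 0 1]
T4·…·T1 = [-2/5 9/5 0; -11/5 -51/10 0; 0 0 1]
T5·…·T1 = [2/5 -9/5 0; -11/5 -51/10 0; 0 0 1]
det M = -6; M⁻¹ = [17/20 -3/10 0; -11/30 -1/15 0; 0 0 1]
M⁻¹ · (-14/5, -73/5)ᵀ = (2, 2)ᵀ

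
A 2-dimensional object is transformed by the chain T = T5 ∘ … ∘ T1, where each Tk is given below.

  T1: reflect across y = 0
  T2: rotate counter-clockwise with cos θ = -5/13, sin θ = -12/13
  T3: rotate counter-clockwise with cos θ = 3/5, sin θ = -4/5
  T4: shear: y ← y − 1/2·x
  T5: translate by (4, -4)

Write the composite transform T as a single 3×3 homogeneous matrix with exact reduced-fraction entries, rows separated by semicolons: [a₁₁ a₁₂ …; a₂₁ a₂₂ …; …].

T1 = [1 0 0; 0 -1 0; 0 0 1]
T2·T1 = [-5/13 -12/13 0; -12/13 5/13 0; 0 0 1]
T3·…·T1 = [-63/65 -16/65 0; -16/65 63/65 0; 0 0 1]
T4·…·T1 = [-63/65 -16/65 0; 31/130 71/65 0; 0 0 1]
T5·…·T1 = [-63/65 -16/65 4; 31/130 71/65 -4; 0 0 1]

T = [-63/65 -16/65 4; 31/130 71/65 -4; 0 0 1]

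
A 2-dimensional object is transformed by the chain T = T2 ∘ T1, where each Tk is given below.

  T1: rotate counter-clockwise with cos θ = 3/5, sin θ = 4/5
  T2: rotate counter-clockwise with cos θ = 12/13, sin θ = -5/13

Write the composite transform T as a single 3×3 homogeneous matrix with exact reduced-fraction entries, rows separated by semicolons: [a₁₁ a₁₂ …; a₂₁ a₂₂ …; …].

T1 = [3/5 -4/5 0; 4/5 3/5 0; 0 0 1]
T2·T1 = [56/65 -33/65 0; 33/65 56/65 0; 0 0 1]

T = [56/65 -33/65 0; 33/65 56/65 0; 0 0 1]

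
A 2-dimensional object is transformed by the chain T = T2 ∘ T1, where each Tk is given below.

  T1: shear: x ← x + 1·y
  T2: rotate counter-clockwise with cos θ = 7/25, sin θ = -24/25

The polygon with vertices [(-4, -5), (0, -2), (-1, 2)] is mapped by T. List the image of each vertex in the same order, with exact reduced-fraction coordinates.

T1 shear: x ← x + 1·y: (-4, -5) → (-9, -5); (0, -2) → (-2, -2); (-1, 2) → (1, 2)
T2 rotate counter-clockwise with cos θ = 7/25, sin θ = -24/25: (-9, -5) → (-183/25, 181/25); (-2, -2) → (-62/25, 34/25); (1, 2) → (11/5, -2/5)

image vertices: (-183/25, 181/25), (-62/25, 34/25), (11/5, -2/5)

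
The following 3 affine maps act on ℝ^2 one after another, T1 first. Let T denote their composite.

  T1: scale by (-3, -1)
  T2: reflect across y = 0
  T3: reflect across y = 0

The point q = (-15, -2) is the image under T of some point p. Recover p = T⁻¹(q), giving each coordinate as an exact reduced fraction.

p = (5, 2)

T1 = [-3 0 0; 0 -1 0; 0 0 1]
T2·T1 = [-3 0 0; 0 1 0; 0 0 1]
T3·…·T1 = [-3 0 0; 0 -1 0; 0 0 1]
det M = 3; M⁻¹ = [-1/3 0 0; 0 -1 0; 0 0 1]
M⁻¹ · (-15, -2)ᵀ = (5, 2)ᵀ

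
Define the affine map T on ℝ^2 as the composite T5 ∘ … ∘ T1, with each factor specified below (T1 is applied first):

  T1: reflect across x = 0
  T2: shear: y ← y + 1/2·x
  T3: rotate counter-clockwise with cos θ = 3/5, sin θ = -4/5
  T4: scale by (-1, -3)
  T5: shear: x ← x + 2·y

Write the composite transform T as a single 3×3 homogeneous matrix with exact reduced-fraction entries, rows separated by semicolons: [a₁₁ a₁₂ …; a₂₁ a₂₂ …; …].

T = [-2 -22/5 0; -3/2 -9/5 0; 0 0 1]

T1 = [-1 0 0; 0 1 0; 0 0 1]
T2·T1 = [-1 0 0; -1/2 1 0; 0 0 1]
T3·…·T1 = [-1 4/5 0; 1/2 3/5 0; 0 0 1]
T4·…·T1 = [1 -4/5 0; -3/2 -9/5 0; 0 0 1]
T5·…·T1 = [-2 -22/5 0; -3/2 -9/5 0; 0 0 1]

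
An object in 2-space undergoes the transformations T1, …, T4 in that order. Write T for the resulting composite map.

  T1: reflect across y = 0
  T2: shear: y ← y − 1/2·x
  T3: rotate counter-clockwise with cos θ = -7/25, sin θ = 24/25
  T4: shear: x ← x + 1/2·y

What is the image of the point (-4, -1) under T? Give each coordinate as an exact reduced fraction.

T1 reflect across y = 0: (-4, -1) → (-4, 1)
T2 shear: y ← y − 1/2·x: (-4, 1) → (-4, 3)
T3 rotate counter-clockwise with cos θ = -7/25, sin θ = 24/25: (-4, 3) → (-44/25, -117/25)
T4 shear: x ← x + 1/2·y: (-44/25, -117/25) → (-41/10, -117/25)

T(p) = (-41/10, -117/25)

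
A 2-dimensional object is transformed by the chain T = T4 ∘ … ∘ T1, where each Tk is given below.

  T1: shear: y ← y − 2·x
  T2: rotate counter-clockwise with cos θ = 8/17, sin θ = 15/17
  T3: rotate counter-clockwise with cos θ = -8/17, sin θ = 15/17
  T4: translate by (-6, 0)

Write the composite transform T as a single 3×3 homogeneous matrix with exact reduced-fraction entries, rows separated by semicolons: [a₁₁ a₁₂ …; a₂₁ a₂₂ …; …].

T = [-1 0 -6; 2 -1 0; 0 0 1]

T1 = [1 0 0; -2 1 0; 0 0 1]
T2·T1 = [38/17 -15/17 0; -1/17 8/17 0; 0 0 1]
T3·…·T1 = [-1 0 0; 2 -1 0; 0 0 1]
T4·…·T1 = [-1 0 -6; 2 -1 0; 0 0 1]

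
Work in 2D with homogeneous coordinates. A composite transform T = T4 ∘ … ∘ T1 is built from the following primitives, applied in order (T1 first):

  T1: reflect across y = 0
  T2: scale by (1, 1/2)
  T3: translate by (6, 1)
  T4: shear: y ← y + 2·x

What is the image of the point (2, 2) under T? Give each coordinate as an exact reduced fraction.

T1 reflect across y = 0: (2, 2) → (2, -2)
T2 scale by (1, 1/2): (2, -2) → (2, -1)
T3 translate by (6, 1): (2, -1) → (8, 0)
T4 shear: y ← y + 2·x: (8, 0) → (8, 16)

T(p) = (8, 16)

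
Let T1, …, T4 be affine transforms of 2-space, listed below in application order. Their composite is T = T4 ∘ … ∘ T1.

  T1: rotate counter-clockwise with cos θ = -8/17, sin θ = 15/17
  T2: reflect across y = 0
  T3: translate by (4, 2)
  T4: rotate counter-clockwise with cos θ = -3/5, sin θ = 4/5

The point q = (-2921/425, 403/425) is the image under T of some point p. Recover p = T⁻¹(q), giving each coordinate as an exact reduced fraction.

T1 = [-8/17 -15/17 0; 15/17 -8/17 0; 0 0 1]
T2·T1 = [-8/17 -15/17 0; -15/17 8/17 0; 0 0 1]
T3·…·T1 = [-8/17 -15/17 4; -15/17 8/17 2; 0 0 1]
T4·…·T1 = [84/85 13/85 -4; 13/85 -84/85 2; 0 0 1]
det M = -1; M⁻¹ = [84/85 13/85 62/17; 13/85 -84/85 44/17; 0 0 1]
M⁻¹ · (-2921/425, 403/425)ᵀ = (-3, 3/5)ᵀ

p = (-3, 3/5)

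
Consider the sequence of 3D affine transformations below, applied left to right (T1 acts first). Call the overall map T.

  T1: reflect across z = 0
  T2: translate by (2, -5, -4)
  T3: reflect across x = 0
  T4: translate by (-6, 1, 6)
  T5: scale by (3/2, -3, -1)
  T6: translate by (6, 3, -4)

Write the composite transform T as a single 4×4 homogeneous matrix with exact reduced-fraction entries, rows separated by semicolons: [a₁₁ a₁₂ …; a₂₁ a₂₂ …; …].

T1 = [1 0 0 0; 0 1 0 0; 0 0 -1 0; 0 0 0 1]
T2·T1 = [1 0 0 2; 0 1 0 -5; 0 0 -1 -4; 0 0 0 1]
T3·…·T1 = [-1 0 0 -2; 0 1 0 -5; 0 0 -1 -4; 0 0 0 1]
T4·…·T1 = [-1 0 0 -8; 0 1 0 -4; 0 0 -1 2; 0 0 0 1]
T5·…·T1 = [-3/2 0 0 -12; 0 -3 0 12; 0 0 1 -2; 0 0 0 1]
T6·…·T1 = [-3/2 0 0 -6; 0 -3 0 15; 0 0 1 -6; 0 0 0 1]

T = [-3/2 0 0 -6; 0 -3 0 15; 0 0 1 -6; 0 0 0 1]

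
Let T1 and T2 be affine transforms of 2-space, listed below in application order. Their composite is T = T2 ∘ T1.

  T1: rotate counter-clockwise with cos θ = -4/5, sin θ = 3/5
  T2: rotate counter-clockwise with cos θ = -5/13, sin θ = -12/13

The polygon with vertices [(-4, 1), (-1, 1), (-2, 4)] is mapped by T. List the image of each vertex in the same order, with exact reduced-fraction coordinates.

T1 rotate counter-clockwise with cos θ = -4/5, sin θ = 3/5: (-4, 1) → (13/5, -16/5); (-1, 1) → (1/5, -7/5); (-2, 4) → (-4/5, -22/5)
T2 rotate counter-clockwise with cos θ = -5/13, sin θ = -12/13: (13/5, -16/5) → (-257/65, -76/65); (1/5, -7/5) → (-89/65, 23/65); (-4/5, -22/5) → (-244/65, 158/65)

image vertices: (-257/65, -76/65), (-89/65, 23/65), (-244/65, 158/65)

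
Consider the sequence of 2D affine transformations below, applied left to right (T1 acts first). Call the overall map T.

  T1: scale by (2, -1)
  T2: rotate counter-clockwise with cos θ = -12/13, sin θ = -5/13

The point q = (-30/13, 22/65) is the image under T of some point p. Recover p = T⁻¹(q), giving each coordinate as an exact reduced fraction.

T1 = [2 0 0; 0 -1 0; 0 0 1]
T2·T1 = [-24/13 -5/13 0; -10/13 12/13 0; 0 0 1]
det M = -2; M⁻¹ = [-6/13 -5/26 0; -5/13 12/13 0; 0 0 1]
M⁻¹ · (-30/13, 22/65)ᵀ = (1, 6/5)ᵀ

p = (1, 6/5)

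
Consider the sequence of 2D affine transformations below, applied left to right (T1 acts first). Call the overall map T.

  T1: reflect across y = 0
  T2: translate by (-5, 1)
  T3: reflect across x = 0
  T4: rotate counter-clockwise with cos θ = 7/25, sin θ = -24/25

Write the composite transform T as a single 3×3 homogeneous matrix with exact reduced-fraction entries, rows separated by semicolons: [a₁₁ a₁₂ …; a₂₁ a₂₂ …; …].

T = [-7/25 -24/25 59/25; 24/25 -7/25 -113/25; 0 0 1]

T1 = [1 0 0; 0 -1 0; 0 0 1]
T2·T1 = [1 0 -5; 0 -1 1; 0 0 1]
T3·…·T1 = [-1 0 5; 0 -1 1; 0 0 1]
T4·…·T1 = [-7/25 -24/25 59/25; 24/25 -7/25 -113/25; 0 0 1]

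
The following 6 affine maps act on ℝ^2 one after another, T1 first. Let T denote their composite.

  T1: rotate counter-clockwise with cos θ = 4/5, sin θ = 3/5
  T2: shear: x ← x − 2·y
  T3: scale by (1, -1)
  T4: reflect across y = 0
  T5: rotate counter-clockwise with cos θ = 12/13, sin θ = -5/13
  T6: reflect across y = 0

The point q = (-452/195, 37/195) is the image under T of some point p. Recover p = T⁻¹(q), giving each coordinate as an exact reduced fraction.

T1 = [4/5 -3/5 0; 3/5 4/5 0; 0 0 1]
T2·T1 = [-2/5 -11/5 0; 3/5 4/5 0; 0 0 1]
T3·…·T1 = [-2/5 -11/5 0; -3/5 -4/5 0; 0 0 1]
T4·…·T1 = [-2/5 -11/5 0; 3/5 4/5 0; 0 0 1]
T5·…·T1 = [-9/65 -112/65 0; 46/65 103/65 0; 0 0 1]
T6·…·T1 = [-9/65 -112/65 0; -46/65 -103/65 0; 0 0 1]
det M = -1; M⁻¹ = [103/65 -112/65 0; -46/65 9/65 0; 0 0 1]
M⁻¹ · (-452/195, 37/195)ᵀ = (-4, 5/3)ᵀ

p = (-4, 5/3)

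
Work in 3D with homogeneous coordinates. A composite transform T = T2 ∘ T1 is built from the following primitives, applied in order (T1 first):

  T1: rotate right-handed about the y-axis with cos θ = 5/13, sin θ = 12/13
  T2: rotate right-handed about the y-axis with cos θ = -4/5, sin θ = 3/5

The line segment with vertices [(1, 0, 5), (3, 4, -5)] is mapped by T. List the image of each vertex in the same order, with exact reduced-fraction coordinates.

image vertices: (-17/5, 0, -19/5), (-3/65, 4, 379/65)

T1 rotate right-handed about the y-axis with cos θ = 5/13, sin θ = 12/13: (1, 0, 5) → (5, 0, 1); (3, 4, -5) → (-45/13, 4, -61/13)
T2 rotate right-handed about the y-axis with cos θ = -4/5, sin θ = 3/5: (5, 0, 1) → (-17/5, 0, -19/5); (-45/13, 4, -61/13) → (-3/65, 4, 379/65)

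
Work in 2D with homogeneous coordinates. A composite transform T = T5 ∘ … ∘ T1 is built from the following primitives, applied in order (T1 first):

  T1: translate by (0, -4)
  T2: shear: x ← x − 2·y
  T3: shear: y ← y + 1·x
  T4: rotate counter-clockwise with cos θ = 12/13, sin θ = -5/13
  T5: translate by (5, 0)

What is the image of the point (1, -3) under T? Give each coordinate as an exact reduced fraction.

T1 translate by (0, -4): (1, -3) → (1, -7)
T2 shear: x ← x − 2·y: (1, -7) → (15, -7)
T3 shear: y ← y + 1·x: (15, -7) → (15, 8)
T4 rotate counter-clockwise with cos θ = 12/13, sin θ = -5/13: (15, 8) → (220/13, 21/13)
T5 translate by (5, 0): (220/13, 21/13) → (285/13, 21/13)

T(p) = (285/13, 21/13)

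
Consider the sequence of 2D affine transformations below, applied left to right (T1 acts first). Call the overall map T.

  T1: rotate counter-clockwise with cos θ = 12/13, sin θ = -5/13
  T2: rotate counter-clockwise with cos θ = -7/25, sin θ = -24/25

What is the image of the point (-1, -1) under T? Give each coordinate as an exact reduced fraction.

T1 rotate counter-clockwise with cos θ = 12/13, sin θ = -5/13: (-1, -1) → (-17/13, -7/13)
T2 rotate counter-clockwise with cos θ = -7/25, sin θ = -24/25: (-17/13, -7/13) → (-49/325, 457/325)

T(p) = (-49/325, 457/325)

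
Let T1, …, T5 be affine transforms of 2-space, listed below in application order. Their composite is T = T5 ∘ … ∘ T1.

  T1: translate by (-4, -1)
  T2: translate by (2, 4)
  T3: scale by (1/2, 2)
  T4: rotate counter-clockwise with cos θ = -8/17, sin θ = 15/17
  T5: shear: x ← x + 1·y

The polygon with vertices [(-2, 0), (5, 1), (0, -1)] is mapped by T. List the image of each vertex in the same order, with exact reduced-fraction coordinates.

image vertices: (-152/17, -78/17), (-347/34, -83/34), (-99/17, -47/17)

T1 translate by (-4, -1): (-2, 0) → (-6, -1); (5, 1) → (1, 0); (0, -1) → (-4, -2)
T2 translate by (2, 4): (-6, -1) → (-4, 3); (1, 0) → (3, 4); (-4, -2) → (-2, 2)
T3 scale by (1/2, 2): (-4, 3) → (-2, 6); (3, 4) → (3/2, 8); (-2, 2) → (-1, 4)
T4 rotate counter-clockwise with cos θ = -8/17, sin θ = 15/17: (-2, 6) → (-74/17, -78/17); (3/2, 8) → (-132/17, -83/34); (-1, 4) → (-52/17, -47/17)
T5 shear: x ← x + 1·y: (-74/17, -78/17) → (-152/17, -78/17); (-132/17, -83/34) → (-347/34, -83/34); (-52/17, -47/17) → (-99/17, -47/17)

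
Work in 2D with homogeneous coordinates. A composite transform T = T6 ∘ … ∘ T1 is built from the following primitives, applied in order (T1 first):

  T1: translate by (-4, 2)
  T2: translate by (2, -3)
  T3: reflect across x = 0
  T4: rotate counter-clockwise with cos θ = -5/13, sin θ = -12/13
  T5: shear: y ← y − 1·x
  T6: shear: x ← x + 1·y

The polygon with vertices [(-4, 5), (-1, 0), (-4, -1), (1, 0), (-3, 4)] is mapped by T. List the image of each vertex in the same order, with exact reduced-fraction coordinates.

T1 translate by (-4, 2): (-4, 5) → (-8, 7); (-1, 0) → (-5, 2); (-4, -1) → (-8, 1); (1, 0) → (-3, 2); (-3, 4) → (-7, 6)
T2 translate by (2, -3): (-8, 7) → (-6, 4); (-5, 2) → (-3, -1); (-8, 1) → (-6, -2); (-3, 2) → (-1, -1); (-7, 6) → (-5, 3)
T3 reflect across x = 0: (-6, 4) → (6, 4); (-3, -1) → (3, -1); (-6, -2) → (6, -2); (-1, -1) → (1, -1); (-5, 3) → (5, 3)
T4 rotate counter-clockwise with cos θ = -5/13, sin θ = -12/13: (6, 4) → (18/13, -92/13); (3, -1) → (-27/13, -31/13); (6, -2) → (-54/13, -62/13); (1, -1) → (-17/13, -7/13); (5, 3) → (11/13, -75/13)
T5 shear: y ← y − 1·x: (18/13, -92/13) → (18/13, -110/13); (-27/13, -31/13) → (-27/13, -4/13); (-54/13, -62/13) → (-54/13, -8/13); (-17/13, -7/13) → (-17/13, 10/13); (11/13, -75/13) → (11/13, -86/13)
T6 shear: x ← x + 1·y: (18/13, -110/13) → (-92/13, -110/13); (-27/13, -4/13) → (-31/13, -4/13); (-54/13, -8/13) → (-62/13, -8/13); (-17/13, 10/13) → (-7/13, 10/13); (11/13, -86/13) → (-75/13, -86/13)

image vertices: (-92/13, -110/13), (-31/13, -4/13), (-62/13, -8/13), (-7/13, 10/13), (-75/13, -86/13)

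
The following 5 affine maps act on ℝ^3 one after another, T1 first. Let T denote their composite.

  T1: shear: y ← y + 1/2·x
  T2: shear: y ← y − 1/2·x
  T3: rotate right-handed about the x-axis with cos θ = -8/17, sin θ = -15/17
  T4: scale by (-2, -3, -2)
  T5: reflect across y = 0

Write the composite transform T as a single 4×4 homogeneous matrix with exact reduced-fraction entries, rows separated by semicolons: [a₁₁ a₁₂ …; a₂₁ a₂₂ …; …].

T1 = [1 0 0 0; 1/2 1 0 0; 0 0 1 0; 0 0 0 1]
T2·T1 = [1 0 0 0; 0 1 0 0; 0 0 1 0; 0 0 0 1]
T3·…·T1 = [1 0 0 0; 0 -8/17 15/17 0; 0 -15/17 -8/17 0; 0 0 0 1]
T4·…·T1 = [-2 0 0 0; 0 24/17 -45/17 0; 0 30/17 16/17 0; 0 0 0 1]
T5·…·T1 = [-2 0 0 0; 0 -24/17 45/17 0; 0 30/17 16/17 0; 0 0 0 1]

T = [-2 0 0 0; 0 -24/17 45/17 0; 0 30/17 16/17 0; 0 0 0 1]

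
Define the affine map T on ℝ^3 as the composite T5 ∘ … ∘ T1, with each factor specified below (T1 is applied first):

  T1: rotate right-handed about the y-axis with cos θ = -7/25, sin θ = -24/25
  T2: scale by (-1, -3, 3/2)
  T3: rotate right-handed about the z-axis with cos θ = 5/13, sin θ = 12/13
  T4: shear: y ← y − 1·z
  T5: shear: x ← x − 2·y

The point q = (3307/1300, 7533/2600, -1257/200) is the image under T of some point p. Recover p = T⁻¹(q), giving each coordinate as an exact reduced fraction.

p = (-4, 3, 5/4)

T1 = [-7/25 0 -24/25 0; 0 1 0 0; 24/25 0 -7/25 0; 0 0 0 1]
T2·T1 = [7/25 0 24/25 0; 0 -3 0 0; 36/25 0 -21/50 0; 0 0 0 1]
T3·…·T1 = [7/65 36/13 24/65 0; 84/325 -15/13 288/325 0; 36/25 0 -21/50 0; 0 0 0 1]
T4·…·T1 = [7/65 36/13 24/65 0; -384/325 -15/13 849/650 0; 36/25 0 -21/50 0; 0 0 0 1]
T5·…·T1 = [803/325 66/13 -729/325 0; -384/325 -15/13 849/650 0; 36/25 0 -21/50 0; 0 0 0 1]
det M = 9/2; M⁻¹ = [7/65 154/325 292/325 0; 4/13 19/39 -5/39 0; 24/65 528/325 682/975 0; 0 0 0 1]
M⁻¹ · (3307/1300, 7533/2600, -1257/200)ᵀ = (-4, 3, 5/4)ᵀ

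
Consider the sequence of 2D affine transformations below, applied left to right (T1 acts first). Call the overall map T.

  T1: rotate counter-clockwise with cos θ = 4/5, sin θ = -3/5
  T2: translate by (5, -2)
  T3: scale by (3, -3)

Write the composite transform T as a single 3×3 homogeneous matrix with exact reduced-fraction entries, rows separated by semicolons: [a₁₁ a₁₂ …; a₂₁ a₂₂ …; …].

T1 = [4/5 3/5 0; -3/5 4/5 0; 0 0 1]
T2·T1 = [4/5 3/5 5; -3/5 4/5 -2; 0 0 1]
T3·…·T1 = [12/5 9/5 15; 9/5 -12/5 6; 0 0 1]

T = [12/5 9/5 15; 9/5 -12/5 6; 0 0 1]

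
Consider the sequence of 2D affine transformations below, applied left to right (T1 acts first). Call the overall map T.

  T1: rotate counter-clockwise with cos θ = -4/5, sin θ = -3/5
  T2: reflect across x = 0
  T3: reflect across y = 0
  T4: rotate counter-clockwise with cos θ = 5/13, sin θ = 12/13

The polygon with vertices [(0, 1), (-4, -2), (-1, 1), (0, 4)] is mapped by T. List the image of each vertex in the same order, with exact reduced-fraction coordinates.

image vertices: (-63/65, -16/65), (38/13, -44/13), (-47/65, -79/65), (-252/65, -64/65)

T1 rotate counter-clockwise with cos θ = -4/5, sin θ = -3/5: (0, 1) → (3/5, -4/5); (-4, -2) → (2, 4); (-1, 1) → (7/5, -1/5); (0, 4) → (12/5, -16/5)
T2 reflect across x = 0: (3/5, -4/5) → (-3/5, -4/5); (2, 4) → (-2, 4); (7/5, -1/5) → (-7/5, -1/5); (12/5, -16/5) → (-12/5, -16/5)
T3 reflect across y = 0: (-3/5, -4/5) → (-3/5, 4/5); (-2, 4) → (-2, -4); (-7/5, -1/5) → (-7/5, 1/5); (-12/5, -16/5) → (-12/5, 16/5)
T4 rotate counter-clockwise with cos θ = 5/13, sin θ = 12/13: (-3/5, 4/5) → (-63/65, -16/65); (-2, -4) → (38/13, -44/13); (-7/5, 1/5) → (-47/65, -79/65); (-12/5, 16/5) → (-252/65, -64/65)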